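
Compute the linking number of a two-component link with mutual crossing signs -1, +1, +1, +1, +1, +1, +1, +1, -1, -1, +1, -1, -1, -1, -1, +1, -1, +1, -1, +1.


Step 1: Count positive crossings: 11
Step 2: Count negative crossings: 9
Step 3: Sum of signs = 11 - 9 = 2
Step 4: Linking number = sum/2 = 2/2 = 1

1


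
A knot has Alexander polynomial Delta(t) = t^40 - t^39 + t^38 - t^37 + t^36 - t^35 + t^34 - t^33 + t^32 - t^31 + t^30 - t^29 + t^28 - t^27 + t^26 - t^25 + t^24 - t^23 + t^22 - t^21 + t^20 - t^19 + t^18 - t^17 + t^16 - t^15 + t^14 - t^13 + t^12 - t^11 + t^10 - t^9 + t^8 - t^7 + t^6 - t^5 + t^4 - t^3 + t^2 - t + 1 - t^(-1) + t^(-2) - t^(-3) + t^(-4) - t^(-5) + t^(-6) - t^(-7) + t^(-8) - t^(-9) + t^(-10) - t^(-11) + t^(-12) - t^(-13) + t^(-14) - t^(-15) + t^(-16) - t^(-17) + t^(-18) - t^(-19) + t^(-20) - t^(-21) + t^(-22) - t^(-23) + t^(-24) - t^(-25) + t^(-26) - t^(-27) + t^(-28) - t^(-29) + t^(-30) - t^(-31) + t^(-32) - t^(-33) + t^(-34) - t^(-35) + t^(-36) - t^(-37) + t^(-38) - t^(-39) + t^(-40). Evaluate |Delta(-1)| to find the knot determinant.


Step 1: The polynomial has 81 terms with alternating signs, exponents from 40 down to -40.
Step 2: Substitute t = -1. The i-th term has coefficient (-1)^i and exponent (m-i),
  so its value is (-1)^i * (-1)^(m-i) = (-1)^m = 1 for every i.
Step 3: All 81 terms equal 1, so Delta(-1) = 81 * (1) = 81
Step 4: |Delta(-1)| = 81

81


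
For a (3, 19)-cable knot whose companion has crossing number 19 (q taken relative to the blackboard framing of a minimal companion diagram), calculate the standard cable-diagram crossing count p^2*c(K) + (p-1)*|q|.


Step 1: Each of the c(K) crossings of the companion diagram becomes p*p = p^2 crossings among the p parallel strands, and each of the |q| twists s_1 s_2 ... s_(p-1) adds (p-1) crossings.
  Crossings = p^2 * c(K) + (p-1)*|q|
Step 2: = 3^2 * 19 + (3-1)*19
Step 3: = 9*19 + 2*19
Step 4: = 171 + 38 = 209

209


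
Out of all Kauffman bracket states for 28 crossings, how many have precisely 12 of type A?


We choose which 12 of 28 crossings get A-smoothings.
C(28, 12) = 28! / (12! * 16!)
= 30421755

30421755


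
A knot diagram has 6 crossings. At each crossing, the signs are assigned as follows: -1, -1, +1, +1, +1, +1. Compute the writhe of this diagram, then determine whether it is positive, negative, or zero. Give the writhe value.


Step 1: Count positive crossings (+1).
Positive crossings: 4
Step 2: Count negative crossings (-1).
Negative crossings: 2
Step 3: Writhe = (positive) - (negative)
w = 4 - 2 = 2
Step 4: |w| = 2, and w is positive

2


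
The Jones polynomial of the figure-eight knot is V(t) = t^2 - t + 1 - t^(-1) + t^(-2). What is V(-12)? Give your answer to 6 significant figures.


Substituting t = -12 into V(t) = t^2 - t + 1 - t^(-1) + t^(-2):
  (+)t^(2) = 144
  (-)t^(1) = 12
  (+)t^(0) = 1
  (-)t^(-1) = 0.0833333
  (+)t^(-2) = 0.00694444
Sum = (144) + (12) + (1) + (0.0833333) + (0.00694444)
= 157.0902778
Rounded to 6 significant figures: 157.09

157.09


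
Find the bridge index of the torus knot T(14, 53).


The bridge number of T(p,q) is min(p,q).
min(14, 53) = 14

14


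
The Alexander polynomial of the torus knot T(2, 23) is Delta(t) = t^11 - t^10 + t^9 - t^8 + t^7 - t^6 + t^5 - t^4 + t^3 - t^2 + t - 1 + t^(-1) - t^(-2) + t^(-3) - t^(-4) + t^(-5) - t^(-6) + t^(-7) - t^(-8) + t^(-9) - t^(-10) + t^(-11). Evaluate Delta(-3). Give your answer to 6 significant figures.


Substituting t = -3 into Delta(t) = t^11 - t^10 + t^9 - t^8 + t^7 - t^6 + t^5 - t^4 + t^3 - t^2 + t - 1 + t^(-1) - t^(-2) + t^(-3) - t^(-4) + t^(-5) - t^(-6) + t^(-7) - t^(-8) + t^(-9) - t^(-10) + t^(-11):
Term values: (-177147) + (-59049) + (-19683) + (-6561) + (-2187) + (-729) + (-243) + (-81) + (-27) + (-9) + (-3) + (-1) + (-0.333333) + (-0.111111) + (-0.037037) + (-0.0123457) + (-0.00411523) + (-0.00137174) + (-0.000457247) + (-0.000152416) + (-5.08053e-05) + (-1.69351e-05) + (-5.64503e-06)
Sum = -265720.5
Rounded to 6 significant figures: -265720

-265720


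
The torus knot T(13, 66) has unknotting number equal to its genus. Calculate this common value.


For a torus knot T(p,q), both the unknotting number and genus equal (p-1)(q-1)/2.
= (13-1)(66-1)/2
= 12*65/2
= 780/2 = 390

390


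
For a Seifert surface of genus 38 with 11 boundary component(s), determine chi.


chi = 2 - 2g - b
= 2 - 2*38 - 11
= 2 - 76 - 11 = -85

-85


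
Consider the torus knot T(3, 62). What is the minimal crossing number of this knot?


For a torus knot T(p, q) with gcd(p,q)=1,
the crossing number is min(p*(q-1), q*(p-1)).
p*(q-1) = 3*61 = 183
q*(p-1) = 62*2 = 124
min(183, 124) = 124

124


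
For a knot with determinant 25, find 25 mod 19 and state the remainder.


Step 1: A knot is p-colorable if and only if p divides its determinant.
Step 2: Compute 25 mod 19.
25 = 1 * 19 + 6
Step 3: 25 mod 19 = 6
Step 4: The knot is 19-colorable: no

6


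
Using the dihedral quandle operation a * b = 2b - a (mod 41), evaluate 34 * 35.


34 * 35 = 2*35 - 34 mod 41
= 70 - 34 mod 41
= 36 mod 41 = 36

36


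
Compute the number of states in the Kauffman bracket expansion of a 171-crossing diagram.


Each crossing contributes 2 choices (A-smoothing or B-smoothing).
Total states = 2^171 = 2993155353253689176481146537402947624255349848014848

2993155353253689176481146537402947624255349848014848


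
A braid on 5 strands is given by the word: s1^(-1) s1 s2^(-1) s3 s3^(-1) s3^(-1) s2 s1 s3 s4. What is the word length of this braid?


The word length counts the number of generators (including inverses).
Listing each generator: s1^(-1), s1, s2^(-1), s3, s3^(-1), s3^(-1), s2, s1, s3, s4
There are 10 generators in this braid word.

10


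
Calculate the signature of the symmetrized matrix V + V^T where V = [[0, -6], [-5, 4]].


Step 1: V + V^T = [[0, -11], [-11, 8]]
Step 2: trace = 8, det = -121
Step 3: Discriminant = 8^2 - 4*(-121) = 548
Step 4: Eigenvalues: 15.7047, -7.7047
Step 5: Signature = (# positive eigenvalues) - (# negative eigenvalues) = 0

0


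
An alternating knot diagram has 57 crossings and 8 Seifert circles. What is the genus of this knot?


For alternating knots, g = (c - s + 1)/2.
= (57 - 8 + 1)/2
= 50/2 = 25

25


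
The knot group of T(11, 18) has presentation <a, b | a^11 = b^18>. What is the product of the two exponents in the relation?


The relation is a^11 = b^18.
Product of exponents = 11 * 18
= 198

198


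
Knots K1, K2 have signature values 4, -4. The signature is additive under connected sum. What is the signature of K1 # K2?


The signature is additive under connected sum.
signature(K1 # K2) = (4) + (-4)
= 0

0


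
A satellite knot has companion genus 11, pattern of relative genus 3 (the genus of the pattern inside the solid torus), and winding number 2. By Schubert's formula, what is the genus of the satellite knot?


Schubert: g(satellite) = g_rel(pattern) + |winding| * g(companion),
where g_rel(pattern) is the genus of the pattern relative to the solid torus.
= 3 + 2 * 11
= 3 + 22 = 25

25


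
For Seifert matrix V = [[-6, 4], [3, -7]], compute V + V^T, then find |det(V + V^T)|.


Step 1: Form V + V^T where V = [[-6, 4], [3, -7]]
  V^T = [[-6, 3], [4, -7]]
  V + V^T = [[-12, 7], [7, -14]]
Step 2: det(V + V^T) = (-12)*(-14) - 7*7
  = 168 - 49 = 119
Step 3: Knot determinant = |det(V + V^T)| = |119| = 119

119


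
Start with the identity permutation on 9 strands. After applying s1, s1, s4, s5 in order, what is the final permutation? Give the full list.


Starting with identity [1, 2, 3, 4, 5, 6, 7, 8, 9].
Apply generators in sequence:
  After s1: [2, 1, 3, 4, 5, 6, 7, 8, 9]
  After s1: [1, 2, 3, 4, 5, 6, 7, 8, 9]
  After s4: [1, 2, 3, 5, 4, 6, 7, 8, 9]
  After s5: [1, 2, 3, 5, 6, 4, 7, 8, 9]
Final permutation: [1, 2, 3, 5, 6, 4, 7, 8, 9]

[1, 2, 3, 5, 6, 4, 7, 8, 9]


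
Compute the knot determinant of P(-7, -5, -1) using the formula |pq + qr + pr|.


Step 1: Compute pq + qr + pr.
pq = (-7)*(-5) = 35
qr = (-5)*(-1) = 5
pr = (-7)*(-1) = 7
pq + qr + pr = 35 + 5 + 7 = 47
Step 2: Take absolute value.
det(P(-7,-5,-1)) = |47| = 47

47


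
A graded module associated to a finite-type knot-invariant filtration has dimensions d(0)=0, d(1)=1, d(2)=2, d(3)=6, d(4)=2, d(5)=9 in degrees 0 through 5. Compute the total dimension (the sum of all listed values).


Total dimension = d(0) + d(1) + ... + d(5)
= 0 + 1 + 2 + 6 + 2 + 9
= 20

20


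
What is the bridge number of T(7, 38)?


The bridge number of T(p,q) is min(p,q).
min(7, 38) = 7

7


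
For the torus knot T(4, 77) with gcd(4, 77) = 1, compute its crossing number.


For a torus knot T(p, q) with gcd(p,q)=1,
the crossing number is min(p*(q-1), q*(p-1)).
p*(q-1) = 4*76 = 304
q*(p-1) = 77*3 = 231
min(304, 231) = 231

231


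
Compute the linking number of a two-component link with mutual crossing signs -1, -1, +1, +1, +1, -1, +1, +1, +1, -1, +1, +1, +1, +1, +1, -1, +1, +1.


Step 1: Count positive crossings: 13
Step 2: Count negative crossings: 5
Step 3: Sum of signs = 13 - 5 = 8
Step 4: Linking number = sum/2 = 8/2 = 4

4


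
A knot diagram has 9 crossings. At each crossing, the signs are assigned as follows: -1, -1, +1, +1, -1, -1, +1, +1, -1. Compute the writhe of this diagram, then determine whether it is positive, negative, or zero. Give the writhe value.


Step 1: Count positive crossings (+1).
Positive crossings: 4
Step 2: Count negative crossings (-1).
Negative crossings: 5
Step 3: Writhe = (positive) - (negative)
w = 4 - 5 = -1
Step 4: |w| = 1, and w is negative

-1


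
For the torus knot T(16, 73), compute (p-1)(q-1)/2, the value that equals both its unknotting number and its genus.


For a torus knot T(p,q), both the unknotting number and genus equal (p-1)(q-1)/2.
= (16-1)(73-1)/2
= 15*72/2
= 1080/2 = 540

540


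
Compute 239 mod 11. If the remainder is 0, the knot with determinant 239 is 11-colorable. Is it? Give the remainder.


Step 1: A knot is p-colorable if and only if p divides its determinant.
Step 2: Compute 239 mod 11.
239 = 21 * 11 + 8
Step 3: 239 mod 11 = 8
Step 4: The knot is 11-colorable: no

8


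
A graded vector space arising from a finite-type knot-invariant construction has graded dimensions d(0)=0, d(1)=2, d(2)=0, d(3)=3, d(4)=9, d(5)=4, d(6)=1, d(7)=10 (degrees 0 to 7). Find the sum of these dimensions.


Total dimension = d(0) + d(1) + ... + d(7)
= 0 + 2 + 0 + 3 + 9 + 4 + 1 + 10
= 29

29


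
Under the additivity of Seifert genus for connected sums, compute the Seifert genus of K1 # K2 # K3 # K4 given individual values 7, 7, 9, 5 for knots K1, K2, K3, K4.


The Seifert genus is additive under connected sum.
Seifert genus(K1 # K2 # K3 # K4) = (7) + (7) + (9) + (5)
= 28

28


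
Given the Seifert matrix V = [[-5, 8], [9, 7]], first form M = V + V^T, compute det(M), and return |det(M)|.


Step 1: Form V + V^T where V = [[-5, 8], [9, 7]]
  V^T = [[-5, 9], [8, 7]]
  V + V^T = [[-10, 17], [17, 14]]
Step 2: det(V + V^T) = (-10)*14 - 17*17
  = -140 - 289 = -429
Step 3: Knot determinant = |det(V + V^T)| = |-429| = 429

429


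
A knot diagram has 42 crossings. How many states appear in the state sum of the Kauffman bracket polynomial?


Each crossing contributes 2 choices (A-smoothing or B-smoothing).
Total states = 2^42 = 4398046511104

4398046511104


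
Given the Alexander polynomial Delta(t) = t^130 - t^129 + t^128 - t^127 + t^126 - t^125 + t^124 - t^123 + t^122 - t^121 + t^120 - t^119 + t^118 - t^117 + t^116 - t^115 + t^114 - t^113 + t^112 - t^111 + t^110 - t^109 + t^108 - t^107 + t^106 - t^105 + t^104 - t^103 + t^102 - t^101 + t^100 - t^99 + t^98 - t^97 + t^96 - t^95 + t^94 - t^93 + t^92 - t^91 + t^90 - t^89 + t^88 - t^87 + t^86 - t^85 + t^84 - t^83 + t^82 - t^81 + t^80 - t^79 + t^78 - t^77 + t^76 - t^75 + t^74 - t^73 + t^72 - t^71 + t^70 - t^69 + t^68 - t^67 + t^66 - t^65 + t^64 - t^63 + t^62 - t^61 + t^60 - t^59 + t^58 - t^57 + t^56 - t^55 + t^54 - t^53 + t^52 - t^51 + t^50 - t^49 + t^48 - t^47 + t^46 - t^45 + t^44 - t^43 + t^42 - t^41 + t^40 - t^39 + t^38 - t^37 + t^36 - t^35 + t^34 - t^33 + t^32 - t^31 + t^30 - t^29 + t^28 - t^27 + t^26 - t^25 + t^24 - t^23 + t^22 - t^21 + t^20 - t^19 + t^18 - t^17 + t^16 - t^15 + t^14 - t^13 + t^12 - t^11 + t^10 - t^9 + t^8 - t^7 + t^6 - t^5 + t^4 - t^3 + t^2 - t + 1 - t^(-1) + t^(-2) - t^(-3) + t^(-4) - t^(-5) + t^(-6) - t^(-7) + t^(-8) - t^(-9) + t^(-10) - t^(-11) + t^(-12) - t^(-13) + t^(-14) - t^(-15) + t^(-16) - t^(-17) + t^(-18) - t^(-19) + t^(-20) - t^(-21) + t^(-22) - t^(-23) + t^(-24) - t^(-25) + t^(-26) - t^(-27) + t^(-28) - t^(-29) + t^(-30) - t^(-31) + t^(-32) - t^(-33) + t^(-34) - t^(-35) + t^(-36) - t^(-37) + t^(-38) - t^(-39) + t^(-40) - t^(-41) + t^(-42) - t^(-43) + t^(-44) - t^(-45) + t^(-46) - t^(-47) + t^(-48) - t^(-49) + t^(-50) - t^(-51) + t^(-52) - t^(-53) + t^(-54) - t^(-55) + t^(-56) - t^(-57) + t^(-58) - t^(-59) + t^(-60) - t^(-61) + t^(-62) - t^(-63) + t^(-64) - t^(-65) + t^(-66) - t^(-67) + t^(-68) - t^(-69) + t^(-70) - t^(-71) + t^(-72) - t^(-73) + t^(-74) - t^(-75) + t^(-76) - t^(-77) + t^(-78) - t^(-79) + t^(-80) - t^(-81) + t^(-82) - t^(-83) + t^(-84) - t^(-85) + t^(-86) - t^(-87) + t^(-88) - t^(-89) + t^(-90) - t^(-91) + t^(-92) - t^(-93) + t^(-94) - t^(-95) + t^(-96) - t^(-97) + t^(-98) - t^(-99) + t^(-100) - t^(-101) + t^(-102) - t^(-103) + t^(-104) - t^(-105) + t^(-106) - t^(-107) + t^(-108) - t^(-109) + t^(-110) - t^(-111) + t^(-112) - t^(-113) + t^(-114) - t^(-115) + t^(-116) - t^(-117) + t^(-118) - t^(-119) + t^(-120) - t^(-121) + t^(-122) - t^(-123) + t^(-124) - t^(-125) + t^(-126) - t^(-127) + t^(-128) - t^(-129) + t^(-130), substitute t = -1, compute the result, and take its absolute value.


Step 1: The polynomial has 261 terms with alternating signs, exponents from 130 down to -130.
Step 2: Substitute t = -1. The i-th term has coefficient (-1)^i and exponent (m-i),
  so its value is (-1)^i * (-1)^(m-i) = (-1)^m = 1 for every i.
Step 3: All 261 terms equal 1, so Delta(-1) = 261 * (1) = 261
Step 4: |Delta(-1)| = 261

261


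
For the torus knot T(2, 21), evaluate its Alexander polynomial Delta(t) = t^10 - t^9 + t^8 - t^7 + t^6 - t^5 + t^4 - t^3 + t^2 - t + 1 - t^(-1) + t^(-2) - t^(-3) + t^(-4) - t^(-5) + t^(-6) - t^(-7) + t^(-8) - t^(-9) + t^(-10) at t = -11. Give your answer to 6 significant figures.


Substituting t = -11 into Delta(t) = t^10 - t^9 + t^8 - t^7 + t^6 - t^5 + t^4 - t^3 + t^2 - t + 1 - t^(-1) + t^(-2) - t^(-3) + t^(-4) - t^(-5) + t^(-6) - t^(-7) + t^(-8) - t^(-9) + t^(-10):
Term values: (25937424601) + (2357947691) + (214358881) + (19487171) + (1771561) + (161051) + (14641) + (1331) + (121) + (11) + (1) + (0.0909091) + (0.00826446) + (0.000751315) + (6.83013e-05) + (6.20921e-06) + (5.64474e-07) + (5.13158e-08) + (4.66507e-09) + (4.24098e-10) + (3.85543e-11)
Sum = 2.853116706e+10
Rounded to 6 significant figures: 2.85312e+10

2.85312e+10


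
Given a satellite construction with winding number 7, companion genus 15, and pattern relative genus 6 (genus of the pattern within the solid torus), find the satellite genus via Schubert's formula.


Schubert: g(satellite) = g_rel(pattern) + |winding| * g(companion),
where g_rel(pattern) is the genus of the pattern relative to the solid torus.
= 6 + 7 * 15
= 6 + 105 = 111

111


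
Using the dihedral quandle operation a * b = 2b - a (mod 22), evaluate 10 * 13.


10 * 13 = 2*13 - 10 mod 22
= 26 - 10 mod 22
= 16 mod 22 = 16

16


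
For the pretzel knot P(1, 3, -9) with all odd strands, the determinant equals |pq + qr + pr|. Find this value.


Step 1: Compute pq + qr + pr.
pq = 1*3 = 3
qr = 3*(-9) = -27
pr = 1*(-9) = -9
pq + qr + pr = 3 + (-27) + (-9) = -33
Step 2: Take absolute value.
det(P(1,3,-9)) = |-33| = 33

33


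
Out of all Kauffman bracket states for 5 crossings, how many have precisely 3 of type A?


We choose which 3 of 5 crossings get A-smoothings.
C(5, 3) = 5! / (3! * 2!)
= 10

10


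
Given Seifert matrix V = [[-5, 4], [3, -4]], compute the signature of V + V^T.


Step 1: V + V^T = [[-10, 7], [7, -8]]
Step 2: trace = -18, det = 31
Step 3: Discriminant = (-18)^2 - 4*31 = 200
Step 4: Eigenvalues: -1.92893, -16.0711
Step 5: Signature = (# positive eigenvalues) - (# negative eigenvalues) = -2

-2


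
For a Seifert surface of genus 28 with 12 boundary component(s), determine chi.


chi = 2 - 2g - b
= 2 - 2*28 - 12
= 2 - 56 - 12 = -66

-66


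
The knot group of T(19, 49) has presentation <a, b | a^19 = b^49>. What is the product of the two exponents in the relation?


The relation is a^19 = b^49.
Product of exponents = 19 * 49
= 931

931


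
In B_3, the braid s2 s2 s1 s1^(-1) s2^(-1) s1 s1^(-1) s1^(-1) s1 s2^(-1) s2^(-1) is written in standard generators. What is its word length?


The word length counts the number of generators (including inverses).
Listing each generator: s2, s2, s1, s1^(-1), s2^(-1), s1, s1^(-1), s1^(-1), s1, s2^(-1), s2^(-1)
There are 11 generators in this braid word.

11


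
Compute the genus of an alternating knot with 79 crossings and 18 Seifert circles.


For alternating knots, g = (c - s + 1)/2.
= (79 - 18 + 1)/2
= 62/2 = 31

31


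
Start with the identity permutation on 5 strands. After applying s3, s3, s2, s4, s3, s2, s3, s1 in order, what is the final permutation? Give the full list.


Starting with identity [1, 2, 3, 4, 5].
Apply generators in sequence:
  After s3: [1, 2, 4, 3, 5]
  After s3: [1, 2, 3, 4, 5]
  After s2: [1, 3, 2, 4, 5]
  After s4: [1, 3, 2, 5, 4]
  After s3: [1, 3, 5, 2, 4]
  After s2: [1, 5, 3, 2, 4]
  After s3: [1, 5, 2, 3, 4]
  After s1: [5, 1, 2, 3, 4]
Final permutation: [5, 1, 2, 3, 4]

[5, 1, 2, 3, 4]


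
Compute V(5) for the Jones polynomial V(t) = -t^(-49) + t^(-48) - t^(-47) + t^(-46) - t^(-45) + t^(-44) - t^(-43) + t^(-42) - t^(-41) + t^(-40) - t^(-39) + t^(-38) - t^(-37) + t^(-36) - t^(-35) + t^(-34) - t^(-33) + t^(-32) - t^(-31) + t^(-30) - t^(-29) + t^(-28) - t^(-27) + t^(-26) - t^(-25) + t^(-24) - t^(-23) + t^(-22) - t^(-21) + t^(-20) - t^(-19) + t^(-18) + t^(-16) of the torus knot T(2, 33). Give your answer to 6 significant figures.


Substituting t = 5 into V(t) = -t^(-49) + t^(-48) - t^(-47) + t^(-46) - t^(-45) + t^(-44) - t^(-43) + t^(-42) - t^(-41) + t^(-40) - t^(-39) + t^(-38) - t^(-37) + t^(-36) - t^(-35) + t^(-34) - t^(-33) + t^(-32) - t^(-31) + t^(-30) - t^(-29) + t^(-28) - t^(-27) + t^(-26) - t^(-25) + t^(-24) - t^(-23) + t^(-22) - t^(-21) + t^(-20) - t^(-19) + t^(-18) + t^(-16):
  (-)t^(-49) = -5.6295e-35
  (+)t^(-48) = 2.81475e-34
  (-)t^(-47) = -1.40737e-33
  (+)t^(-46) = 7.03687e-33
  (-)t^(-45) = -3.51844e-32
  (+)t^(-44) = 1.75922e-31
  (-)t^(-43) = -8.79609e-31
  (+)t^(-42) = 4.39805e-30
  (-)t^(-41) = -2.19902e-29
  (+)t^(-40) = 1.09951e-28
  (-)t^(-39) = -5.49756e-28
  (+)t^(-38) = 2.74878e-27
  (-)t^(-37) = -1.37439e-26
  (+)t^(-36) = 6.87195e-26
  (-)t^(-35) = -3.43597e-25
  (+)t^(-34) = 1.71799e-24
  (-)t^(-33) = -8.58993e-24
  (+)t^(-32) = 4.29497e-23
  (-)t^(-31) = -2.14748e-22
  (+)t^(-30) = 1.07374e-21
  (-)t^(-29) = -5.36871e-21
  (+)t^(-28) = 2.68435e-20
  (-)t^(-27) = -1.34218e-19
  (+)t^(-26) = 6.71089e-19
  (-)t^(-25) = -3.35544e-18
  (+)t^(-24) = 1.67772e-17
  (-)t^(-23) = -8.38861e-17
  (+)t^(-22) = 4.1943e-16
  (-)t^(-21) = -2.09715e-15
  (+)t^(-20) = 1.04858e-14
  (-)t^(-19) = -5.24288e-14
  (+)t^(-18) = 2.62144e-13
  (+)t^(-16) = 6.5536e-12
Sum = (-5.6295e-35) + (2.81475e-34) + (-1.40737e-33) + (7.03687e-33) + (-3.51844e-32) + (1.75922e-31) + (-8.79609e-31) + (4.39805e-30) + (-2.19902e-29) + (1.09951e-28) + (-5.49756e-28) + (2.74878e-27) + (-1.37439e-26) + (6.87195e-26) + (-3.43597e-25) + (1.71799e-24) + (-8.58993e-24) + (4.29497e-23) + (-2.14748e-22) + (1.07374e-21) + (-5.36871e-21) + (2.68435e-20) + (-1.34218e-19) + (6.71089e-19) + (-3.35544e-18) + (1.67772e-17) + (-8.38861e-17) + (4.1943e-16) + (-2.09715e-15) + (1.04858e-14) + (-5.24288e-14) + (2.62144e-13) + (6.5536e-12)
= 6.772053333e-12
Rounded to 6 significant figures: 6.77205e-12

6.77205e-12


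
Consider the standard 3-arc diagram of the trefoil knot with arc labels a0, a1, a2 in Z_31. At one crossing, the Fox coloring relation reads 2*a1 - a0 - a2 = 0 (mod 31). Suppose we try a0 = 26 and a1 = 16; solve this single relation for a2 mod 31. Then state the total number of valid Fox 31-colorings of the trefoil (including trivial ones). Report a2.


Step 1: Apply the given crossing relation 2*a1 - a0 - a2 = 0 (mod 31).
  a2 = 2*a1 - a0 mod 31
  a2 = 2*16 - 26 mod 31
  a2 = 32 - 26 mod 31
  a2 = 6 mod 31 = 6
Step 2: The trefoil has determinant 3.
  Number of Fox p-colorings (p prime) is p^2 if p = 3, else p.
  Since 31 does not divide 3, only trivial (constant) colorings exist.
  (So the trial a0 = 26, a1 = 16 with a0 != a1 does NOT extend to a valid coloring of the whole trefoil: the other two crossing relations require 3*(a1 - a0) = 0 (mod 31), which fails.)
  Total colorings = 31
Step 3: a2 = 6, total Fox 31-colorings = 31

6


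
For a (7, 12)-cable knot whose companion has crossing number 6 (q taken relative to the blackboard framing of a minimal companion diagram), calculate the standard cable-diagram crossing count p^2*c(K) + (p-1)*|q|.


Step 1: Each of the c(K) crossings of the companion diagram becomes p*p = p^2 crossings among the p parallel strands, and each of the |q| twists s_1 s_2 ... s_(p-1) adds (p-1) crossings.
  Crossings = p^2 * c(K) + (p-1)*|q|
Step 2: = 7^2 * 6 + (7-1)*12
Step 3: = 49*6 + 6*12
Step 4: = 294 + 72 = 366

366


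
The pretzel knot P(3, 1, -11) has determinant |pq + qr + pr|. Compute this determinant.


Step 1: Compute pq + qr + pr.
pq = 3*1 = 3
qr = 1*(-11) = -11
pr = 3*(-11) = -33
pq + qr + pr = 3 + (-11) + (-33) = -41
Step 2: Take absolute value.
det(P(3,1,-11)) = |-41| = 41

41


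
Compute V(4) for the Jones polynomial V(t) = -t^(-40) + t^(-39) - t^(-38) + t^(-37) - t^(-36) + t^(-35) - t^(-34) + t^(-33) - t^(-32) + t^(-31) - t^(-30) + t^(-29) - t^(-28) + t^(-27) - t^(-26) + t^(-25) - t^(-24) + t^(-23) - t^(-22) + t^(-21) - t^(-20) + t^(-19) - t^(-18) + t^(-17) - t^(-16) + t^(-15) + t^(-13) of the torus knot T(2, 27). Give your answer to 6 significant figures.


Substituting t = 4 into V(t) = -t^(-40) + t^(-39) - t^(-38) + t^(-37) - t^(-36) + t^(-35) - t^(-34) + t^(-33) - t^(-32) + t^(-31) - t^(-30) + t^(-29) - t^(-28) + t^(-27) - t^(-26) + t^(-25) - t^(-24) + t^(-23) - t^(-22) + t^(-21) - t^(-20) + t^(-19) - t^(-18) + t^(-17) - t^(-16) + t^(-15) + t^(-13):
  (-)t^(-40) = -8.27181e-25
  (+)t^(-39) = 3.30872e-24
  (-)t^(-38) = -1.32349e-23
  (+)t^(-37) = 5.29396e-23
  (-)t^(-36) = -2.11758e-22
  (+)t^(-35) = 8.47033e-22
  (-)t^(-34) = -3.38813e-21
  (+)t^(-33) = 1.35525e-20
  (-)t^(-32) = -5.42101e-20
  (+)t^(-31) = 2.1684e-19
  (-)t^(-30) = -8.67362e-19
  (+)t^(-29) = 3.46945e-18
  (-)t^(-28) = -1.38778e-17
  (+)t^(-27) = 5.55112e-17
  (-)t^(-26) = -2.22045e-16
  (+)t^(-25) = 8.88178e-16
  (-)t^(-24) = -3.55271e-15
  (+)t^(-23) = 1.42109e-14
  (-)t^(-22) = -5.68434e-14
  (+)t^(-21) = 2.27374e-13
  (-)t^(-20) = -9.09495e-13
  (+)t^(-19) = 3.63798e-12
  (-)t^(-18) = -1.45519e-11
  (+)t^(-17) = 5.82077e-11
  (-)t^(-16) = -2.32831e-10
  (+)t^(-15) = 9.31323e-10
  (+)t^(-13) = 1.49012e-08
Sum = (-8.27181e-25) + (3.30872e-24) + (-1.32349e-23) + (5.29396e-23) + (-2.11758e-22) + (8.47033e-22) + (-3.38813e-21) + (1.35525e-20) + (-5.42101e-20) + (2.1684e-19) + (-8.67362e-19) + (3.46945e-18) + (-1.38778e-17) + (5.55112e-17) + (-2.22045e-16) + (8.88178e-16) + (-3.55271e-15) + (1.42109e-14) + (-5.68434e-14) + (2.27374e-13) + (-9.09495e-13) + (3.63798e-12) + (-1.45519e-11) + (5.82077e-11) + (-2.32831e-10) + (9.31323e-10) + (1.49012e-08)
= 1.564621925e-08
Rounded to 6 significant figures: 1.56462e-08

1.56462e-08


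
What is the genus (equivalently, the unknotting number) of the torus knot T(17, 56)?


For a torus knot T(p,q), both the unknotting number and genus equal (p-1)(q-1)/2.
= (17-1)(56-1)/2
= 16*55/2
= 880/2 = 440

440


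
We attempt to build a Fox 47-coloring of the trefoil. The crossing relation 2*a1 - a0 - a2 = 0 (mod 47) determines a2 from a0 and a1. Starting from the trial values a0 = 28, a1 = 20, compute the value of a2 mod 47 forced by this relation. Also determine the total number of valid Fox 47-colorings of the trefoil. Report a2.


Step 1: Apply the given crossing relation 2*a1 - a0 - a2 = 0 (mod 47).
  a2 = 2*a1 - a0 mod 47
  a2 = 2*20 - 28 mod 47
  a2 = 40 - 28 mod 47
  a2 = 12 mod 47 = 12
Step 2: The trefoil has determinant 3.
  Number of Fox p-colorings (p prime) is p^2 if p = 3, else p.
  Since 47 does not divide 3, only trivial (constant) colorings exist.
  (So the trial a0 = 28, a1 = 20 with a0 != a1 does NOT extend to a valid coloring of the whole trefoil: the other two crossing relations require 3*(a1 - a0) = 0 (mod 47), which fails.)
  Total colorings = 47
Step 3: a2 = 12, total Fox 47-colorings = 47

12


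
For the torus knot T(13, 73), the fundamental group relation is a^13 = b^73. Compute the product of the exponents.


The relation is a^13 = b^73.
Product of exponents = 13 * 73
= 949

949


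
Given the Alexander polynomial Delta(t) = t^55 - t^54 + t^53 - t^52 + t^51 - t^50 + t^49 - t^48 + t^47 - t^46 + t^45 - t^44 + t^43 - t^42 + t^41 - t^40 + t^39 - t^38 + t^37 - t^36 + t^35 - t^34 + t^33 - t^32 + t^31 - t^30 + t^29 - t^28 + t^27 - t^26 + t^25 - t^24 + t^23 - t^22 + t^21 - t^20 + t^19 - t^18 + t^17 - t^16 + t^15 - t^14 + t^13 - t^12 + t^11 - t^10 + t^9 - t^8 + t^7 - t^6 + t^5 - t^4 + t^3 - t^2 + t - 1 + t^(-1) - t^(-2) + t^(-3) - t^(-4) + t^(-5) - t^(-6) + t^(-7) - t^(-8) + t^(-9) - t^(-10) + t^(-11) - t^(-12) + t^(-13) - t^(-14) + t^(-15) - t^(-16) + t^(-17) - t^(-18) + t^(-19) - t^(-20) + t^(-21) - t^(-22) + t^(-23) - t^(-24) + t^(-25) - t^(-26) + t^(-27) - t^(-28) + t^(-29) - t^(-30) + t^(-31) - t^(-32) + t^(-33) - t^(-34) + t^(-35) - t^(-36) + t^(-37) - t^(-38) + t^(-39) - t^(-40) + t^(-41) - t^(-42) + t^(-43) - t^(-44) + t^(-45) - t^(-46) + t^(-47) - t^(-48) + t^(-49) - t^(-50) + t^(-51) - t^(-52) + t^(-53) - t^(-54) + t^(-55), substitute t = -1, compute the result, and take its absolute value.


Step 1: The polynomial has 111 terms with alternating signs, exponents from 55 down to -55.
Step 2: Substitute t = -1. The i-th term has coefficient (-1)^i and exponent (m-i),
  so its value is (-1)^i * (-1)^(m-i) = (-1)^m = -1 for every i.
Step 3: All 111 terms equal -1, so Delta(-1) = 111 * (-1) = -111
Step 4: |Delta(-1)| = 111

111


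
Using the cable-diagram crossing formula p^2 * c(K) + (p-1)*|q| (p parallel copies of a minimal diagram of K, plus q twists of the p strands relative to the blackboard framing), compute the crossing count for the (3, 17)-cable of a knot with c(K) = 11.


Step 1: Each of the c(K) crossings of the companion diagram becomes p*p = p^2 crossings among the p parallel strands, and each of the |q| twists s_1 s_2 ... s_(p-1) adds (p-1) crossings.
  Crossings = p^2 * c(K) + (p-1)*|q|
Step 2: = 3^2 * 11 + (3-1)*17
Step 3: = 9*11 + 2*17
Step 4: = 99 + 34 = 133

133


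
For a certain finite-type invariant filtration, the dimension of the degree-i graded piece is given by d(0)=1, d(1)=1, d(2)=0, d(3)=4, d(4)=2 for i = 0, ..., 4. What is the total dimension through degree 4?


Total dimension = d(0) + d(1) + ... + d(4)
= 1 + 1 + 0 + 4 + 2
= 8

8


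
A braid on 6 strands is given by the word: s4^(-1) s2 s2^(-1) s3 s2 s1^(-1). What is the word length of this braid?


The word length counts the number of generators (including inverses).
Listing each generator: s4^(-1), s2, s2^(-1), s3, s2, s1^(-1)
There are 6 generators in this braid word.

6


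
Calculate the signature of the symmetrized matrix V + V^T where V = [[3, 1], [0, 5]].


Step 1: V + V^T = [[6, 1], [1, 10]]
Step 2: trace = 16, det = 59
Step 3: Discriminant = 16^2 - 4*59 = 20
Step 4: Eigenvalues: 10.2361, 5.76393
Step 5: Signature = (# positive eigenvalues) - (# negative eigenvalues) = 2

2


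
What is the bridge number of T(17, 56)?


The bridge number of T(p,q) is min(p,q).
min(17, 56) = 17

17


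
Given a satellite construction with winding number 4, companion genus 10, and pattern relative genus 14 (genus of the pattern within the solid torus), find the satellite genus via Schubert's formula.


Schubert: g(satellite) = g_rel(pattern) + |winding| * g(companion),
where g_rel(pattern) is the genus of the pattern relative to the solid torus.
= 14 + 4 * 10
= 14 + 40 = 54

54


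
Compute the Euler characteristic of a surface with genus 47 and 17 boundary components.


chi = 2 - 2g - b
= 2 - 2*47 - 17
= 2 - 94 - 17 = -109

-109


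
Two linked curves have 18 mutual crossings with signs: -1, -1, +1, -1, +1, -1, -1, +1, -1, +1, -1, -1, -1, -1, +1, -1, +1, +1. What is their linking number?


Step 1: Count positive crossings: 7
Step 2: Count negative crossings: 11
Step 3: Sum of signs = 7 - 11 = -4
Step 4: Linking number = sum/2 = -4/2 = -2

-2


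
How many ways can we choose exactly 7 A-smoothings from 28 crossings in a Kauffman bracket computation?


We choose which 7 of 28 crossings get A-smoothings.
C(28, 7) = 28! / (7! * 21!)
= 1184040

1184040


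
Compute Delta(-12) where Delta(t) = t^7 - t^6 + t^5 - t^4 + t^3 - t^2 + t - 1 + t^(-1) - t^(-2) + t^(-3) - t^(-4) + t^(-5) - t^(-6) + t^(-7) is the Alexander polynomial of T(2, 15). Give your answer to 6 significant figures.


Substituting t = -12 into Delta(t) = t^7 - t^6 + t^5 - t^4 + t^3 - t^2 + t - 1 + t^(-1) - t^(-2) + t^(-3) - t^(-4) + t^(-5) - t^(-6) + t^(-7):
Term values: (-35831808) + (-2985984) + (-248832) + (-20736) + (-1728) + (-144) + (-12) + (-1) + (-0.0833333) + (-0.00694444) + (-0.000578704) + (-4.82253e-05) + (-4.01878e-06) + (-3.34898e-07) + (-2.79082e-08)
Sum = -39089245.09
Rounded to 6 significant figures: -3.90892e+07

-3.90892e+07


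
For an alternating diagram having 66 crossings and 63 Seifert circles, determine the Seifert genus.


For alternating knots, g = (c - s + 1)/2.
= (66 - 63 + 1)/2
= 4/2 = 2

2


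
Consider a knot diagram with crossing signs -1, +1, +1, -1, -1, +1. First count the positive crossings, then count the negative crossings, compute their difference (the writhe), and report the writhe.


Step 1: Count positive crossings (+1).
Positive crossings: 3
Step 2: Count negative crossings (-1).
Negative crossings: 3
Step 3: Writhe = (positive) - (negative)
w = 3 - 3 = 0
Step 4: |w| = 0, and w is zero

0


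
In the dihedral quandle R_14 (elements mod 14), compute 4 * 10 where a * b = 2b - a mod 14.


4 * 10 = 2*10 - 4 mod 14
= 20 - 4 mod 14
= 16 mod 14 = 2

2


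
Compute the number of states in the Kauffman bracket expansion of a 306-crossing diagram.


Each crossing contributes 2 choices (A-smoothing or B-smoothing).
Total states = 2^306 = 130370302485407109521180524058200202307293977194619920040712988758680403184853549195737432064

130370302485407109521180524058200202307293977194619920040712988758680403184853549195737432064


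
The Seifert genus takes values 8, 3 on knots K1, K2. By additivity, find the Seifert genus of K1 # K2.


The Seifert genus is additive under connected sum.
Seifert genus(K1 # K2) = (8) + (3)
= 11

11


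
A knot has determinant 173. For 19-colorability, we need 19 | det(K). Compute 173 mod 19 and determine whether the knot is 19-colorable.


Step 1: A knot is p-colorable if and only if p divides its determinant.
Step 2: Compute 173 mod 19.
173 = 9 * 19 + 2
Step 3: 173 mod 19 = 2
Step 4: The knot is 19-colorable: no

2


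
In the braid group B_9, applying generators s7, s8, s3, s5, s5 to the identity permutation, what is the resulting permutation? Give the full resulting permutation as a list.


Starting with identity [1, 2, 3, 4, 5, 6, 7, 8, 9].
Apply generators in sequence:
  After s7: [1, 2, 3, 4, 5, 6, 8, 7, 9]
  After s8: [1, 2, 3, 4, 5, 6, 8, 9, 7]
  After s3: [1, 2, 4, 3, 5, 6, 8, 9, 7]
  After s5: [1, 2, 4, 3, 6, 5, 8, 9, 7]
  After s5: [1, 2, 4, 3, 5, 6, 8, 9, 7]
Final permutation: [1, 2, 4, 3, 5, 6, 8, 9, 7]

[1, 2, 4, 3, 5, 6, 8, 9, 7]


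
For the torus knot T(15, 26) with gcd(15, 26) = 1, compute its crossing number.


For a torus knot T(p, q) with gcd(p,q)=1,
the crossing number is min(p*(q-1), q*(p-1)).
p*(q-1) = 15*25 = 375
q*(p-1) = 26*14 = 364
min(375, 364) = 364

364


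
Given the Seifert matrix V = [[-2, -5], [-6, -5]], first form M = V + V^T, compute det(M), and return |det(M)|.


Step 1: Form V + V^T where V = [[-2, -5], [-6, -5]]
  V^T = [[-2, -6], [-5, -5]]
  V + V^T = [[-4, -11], [-11, -10]]
Step 2: det(V + V^T) = (-4)*(-10) - (-11)*(-11)
  = 40 - 121 = -81
Step 3: Knot determinant = |det(V + V^T)| = |-81| = 81

81


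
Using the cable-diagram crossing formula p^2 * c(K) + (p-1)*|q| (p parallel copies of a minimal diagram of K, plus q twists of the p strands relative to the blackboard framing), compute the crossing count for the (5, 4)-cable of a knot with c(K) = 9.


Step 1: Each of the c(K) crossings of the companion diagram becomes p*p = p^2 crossings among the p parallel strands, and each of the |q| twists s_1 s_2 ... s_(p-1) adds (p-1) crossings.
  Crossings = p^2 * c(K) + (p-1)*|q|
Step 2: = 5^2 * 9 + (5-1)*4
Step 3: = 25*9 + 4*4
Step 4: = 225 + 16 = 241

241


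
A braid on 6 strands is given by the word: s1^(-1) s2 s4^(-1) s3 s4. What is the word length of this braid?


The word length counts the number of generators (including inverses).
Listing each generator: s1^(-1), s2, s4^(-1), s3, s4
There are 5 generators in this braid word.

5


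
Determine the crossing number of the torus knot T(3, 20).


For a torus knot T(p, q) with gcd(p,q)=1,
the crossing number is min(p*(q-1), q*(p-1)).
p*(q-1) = 3*19 = 57
q*(p-1) = 20*2 = 40
min(57, 40) = 40

40


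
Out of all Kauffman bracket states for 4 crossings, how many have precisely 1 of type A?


We choose which 1 of 4 crossings get A-smoothings.
C(4, 1) = 4! / (1! * 3!)
= 4

4


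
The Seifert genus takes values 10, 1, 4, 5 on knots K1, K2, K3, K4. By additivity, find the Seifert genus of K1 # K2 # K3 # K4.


The Seifert genus is additive under connected sum.
Seifert genus(K1 # K2 # K3 # K4) = (10) + (1) + (4) + (5)
= 20

20


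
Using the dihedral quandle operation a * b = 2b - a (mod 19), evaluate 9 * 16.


9 * 16 = 2*16 - 9 mod 19
= 32 - 9 mod 19
= 23 mod 19 = 4

4


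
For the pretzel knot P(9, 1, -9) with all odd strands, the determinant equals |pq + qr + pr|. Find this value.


Step 1: Compute pq + qr + pr.
pq = 9*1 = 9
qr = 1*(-9) = -9
pr = 9*(-9) = -81
pq + qr + pr = 9 + (-9) + (-81) = -81
Step 2: Take absolute value.
det(P(9,1,-9)) = |-81| = 81

81


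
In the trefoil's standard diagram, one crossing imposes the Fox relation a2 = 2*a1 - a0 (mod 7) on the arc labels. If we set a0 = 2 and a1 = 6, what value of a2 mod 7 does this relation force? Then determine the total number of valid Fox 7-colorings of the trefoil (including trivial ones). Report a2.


Step 1: Apply the given crossing relation 2*a1 - a0 - a2 = 0 (mod 7).
  a2 = 2*a1 - a0 mod 7
  a2 = 2*6 - 2 mod 7
  a2 = 12 - 2 mod 7
  a2 = 10 mod 7 = 3
Step 2: The trefoil has determinant 3.
  Number of Fox p-colorings (p prime) is p^2 if p = 3, else p.
  Since 7 does not divide 3, only trivial (constant) colorings exist.
  (So the trial a0 = 2, a1 = 6 with a0 != a1 does NOT extend to a valid coloring of the whole trefoil: the other two crossing relations require 3*(a1 - a0) = 0 (mod 7), which fails.)
  Total colorings = 7
Step 3: a2 = 3, total Fox 7-colorings = 7

3


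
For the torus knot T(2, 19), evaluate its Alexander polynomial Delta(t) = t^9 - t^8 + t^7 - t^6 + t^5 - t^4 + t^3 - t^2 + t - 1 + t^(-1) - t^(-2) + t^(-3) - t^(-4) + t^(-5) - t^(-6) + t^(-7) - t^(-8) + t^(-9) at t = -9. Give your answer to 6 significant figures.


Substituting t = -9 into Delta(t) = t^9 - t^8 + t^7 - t^6 + t^5 - t^4 + t^3 - t^2 + t - 1 + t^(-1) - t^(-2) + t^(-3) - t^(-4) + t^(-5) - t^(-6) + t^(-7) - t^(-8) + t^(-9):
Term values: (-387420489) + (-43046721) + (-4782969) + (-531441) + (-59049) + (-6561) + (-729) + (-81) + (-9) + (-1) + (-0.111111) + (-0.0123457) + (-0.00137174) + (-0.000152416) + (-1.69351e-05) + (-1.88168e-06) + (-2.09075e-07) + (-2.32306e-08) + (-2.58117e-09)
Sum = -435848050.1
Rounded to 6 significant figures: -4.35848e+08

-4.35848e+08


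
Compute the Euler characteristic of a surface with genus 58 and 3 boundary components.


chi = 2 - 2g - b
= 2 - 2*58 - 3
= 2 - 116 - 3 = -117

-117


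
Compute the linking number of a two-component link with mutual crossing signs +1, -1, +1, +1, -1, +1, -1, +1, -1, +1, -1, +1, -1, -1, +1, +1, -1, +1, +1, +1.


Step 1: Count positive crossings: 12
Step 2: Count negative crossings: 8
Step 3: Sum of signs = 12 - 8 = 4
Step 4: Linking number = sum/2 = 4/2 = 2

2


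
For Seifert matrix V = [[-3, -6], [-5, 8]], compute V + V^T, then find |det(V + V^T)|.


Step 1: Form V + V^T where V = [[-3, -6], [-5, 8]]
  V^T = [[-3, -5], [-6, 8]]
  V + V^T = [[-6, -11], [-11, 16]]
Step 2: det(V + V^T) = (-6)*16 - (-11)*(-11)
  = -96 - 121 = -217
Step 3: Knot determinant = |det(V + V^T)| = |-217| = 217

217


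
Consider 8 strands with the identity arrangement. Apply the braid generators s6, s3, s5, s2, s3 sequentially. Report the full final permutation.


Starting with identity [1, 2, 3, 4, 5, 6, 7, 8].
Apply generators in sequence:
  After s6: [1, 2, 3, 4, 5, 7, 6, 8]
  After s3: [1, 2, 4, 3, 5, 7, 6, 8]
  After s5: [1, 2, 4, 3, 7, 5, 6, 8]
  After s2: [1, 4, 2, 3, 7, 5, 6, 8]
  After s3: [1, 4, 3, 2, 7, 5, 6, 8]
Final permutation: [1, 4, 3, 2, 7, 5, 6, 8]

[1, 4, 3, 2, 7, 5, 6, 8]


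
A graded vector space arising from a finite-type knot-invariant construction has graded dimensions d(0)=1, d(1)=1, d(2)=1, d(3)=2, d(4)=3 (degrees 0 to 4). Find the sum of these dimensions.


Total dimension = d(0) + d(1) + ... + d(4)
= 1 + 1 + 1 + 2 + 3
= 8

8


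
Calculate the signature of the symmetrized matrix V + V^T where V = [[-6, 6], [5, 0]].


Step 1: V + V^T = [[-12, 11], [11, 0]]
Step 2: trace = -12, det = -121
Step 3: Discriminant = (-12)^2 - 4*(-121) = 628
Step 4: Eigenvalues: 6.52996, -18.53
Step 5: Signature = (# positive eigenvalues) - (# negative eigenvalues) = 0

0


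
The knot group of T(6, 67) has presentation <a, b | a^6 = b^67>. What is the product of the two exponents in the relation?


The relation is a^6 = b^67.
Product of exponents = 6 * 67
= 402

402


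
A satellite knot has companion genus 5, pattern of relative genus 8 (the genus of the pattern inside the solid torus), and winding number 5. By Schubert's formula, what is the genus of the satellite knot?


Schubert: g(satellite) = g_rel(pattern) + |winding| * g(companion),
where g_rel(pattern) is the genus of the pattern relative to the solid torus.
= 8 + 5 * 5
= 8 + 25 = 33

33


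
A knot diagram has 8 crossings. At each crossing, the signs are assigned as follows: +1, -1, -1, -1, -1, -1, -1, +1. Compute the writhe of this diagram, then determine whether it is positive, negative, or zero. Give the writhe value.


Step 1: Count positive crossings (+1).
Positive crossings: 2
Step 2: Count negative crossings (-1).
Negative crossings: 6
Step 3: Writhe = (positive) - (negative)
w = 2 - 6 = -4
Step 4: |w| = 4, and w is negative

-4


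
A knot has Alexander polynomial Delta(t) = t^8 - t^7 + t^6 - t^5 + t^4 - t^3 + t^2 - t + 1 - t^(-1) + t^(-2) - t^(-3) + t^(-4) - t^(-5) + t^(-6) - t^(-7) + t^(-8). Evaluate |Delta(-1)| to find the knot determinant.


Step 1: The polynomial has 17 terms with alternating signs, exponents from 8 down to -8.
Step 2: Substitute t = -1. The i-th term has coefficient (-1)^i and exponent (m-i),
  so its value is (-1)^i * (-1)^(m-i) = (-1)^m = 1 for every i.
Step 3: All 17 terms equal 1, so Delta(-1) = 17 * (1) = 17
Step 4: |Delta(-1)| = 17

17


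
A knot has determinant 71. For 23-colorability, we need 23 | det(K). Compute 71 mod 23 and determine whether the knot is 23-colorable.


Step 1: A knot is p-colorable if and only if p divides its determinant.
Step 2: Compute 71 mod 23.
71 = 3 * 23 + 2
Step 3: 71 mod 23 = 2
Step 4: The knot is 23-colorable: no

2
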